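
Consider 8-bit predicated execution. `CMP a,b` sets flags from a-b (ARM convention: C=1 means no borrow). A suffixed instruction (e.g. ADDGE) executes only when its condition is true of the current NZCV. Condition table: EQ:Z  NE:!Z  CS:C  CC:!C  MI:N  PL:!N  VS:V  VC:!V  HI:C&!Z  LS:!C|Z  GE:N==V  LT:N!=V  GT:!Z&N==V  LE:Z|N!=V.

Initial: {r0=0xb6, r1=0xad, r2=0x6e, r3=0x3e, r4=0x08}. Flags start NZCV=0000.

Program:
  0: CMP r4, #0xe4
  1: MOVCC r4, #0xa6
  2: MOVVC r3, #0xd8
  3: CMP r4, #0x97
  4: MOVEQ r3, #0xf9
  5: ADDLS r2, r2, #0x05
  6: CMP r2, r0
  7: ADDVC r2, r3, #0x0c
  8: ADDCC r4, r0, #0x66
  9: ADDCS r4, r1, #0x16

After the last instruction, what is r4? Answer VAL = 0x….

[0] flags=0000 → (cmp)
[1] flags=0000 CC?T → r4=0xa6
[2] flags=0000 VC?T → r3=0xd8
[3] flags=0010 → (cmp)
[4] flags=0010 EQ?F → skip
[5] flags=0010 LS?F → skip
[6] flags=1001 → (cmp)
[7] flags=1001 VC?F → skip
[8] flags=1001 CC?T → r4=0x1c
[9] flags=1001 CS?F → skip

VAL = 0x1c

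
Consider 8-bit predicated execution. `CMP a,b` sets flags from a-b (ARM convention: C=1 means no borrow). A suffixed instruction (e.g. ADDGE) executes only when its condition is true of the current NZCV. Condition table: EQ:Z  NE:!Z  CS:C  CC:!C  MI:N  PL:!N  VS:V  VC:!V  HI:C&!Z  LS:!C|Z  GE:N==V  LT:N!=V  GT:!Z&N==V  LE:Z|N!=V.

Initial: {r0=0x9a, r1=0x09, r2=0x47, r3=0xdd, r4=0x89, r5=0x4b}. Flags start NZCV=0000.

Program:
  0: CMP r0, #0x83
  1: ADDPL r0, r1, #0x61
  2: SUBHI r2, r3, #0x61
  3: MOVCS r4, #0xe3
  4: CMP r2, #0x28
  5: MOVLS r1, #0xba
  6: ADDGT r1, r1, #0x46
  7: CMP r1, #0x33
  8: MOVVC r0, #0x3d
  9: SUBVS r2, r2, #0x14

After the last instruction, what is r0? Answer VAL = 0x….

VAL = 0x3d

0: ✓ CMP  NZCV=0010
1: ✓ ADDPL  r0←0x6a
2: ✓ SUBHI  r2←0x7c
3: ✓ MOVCS  r4←0xe3
4: ✓ CMP  NZCV=0010
5: · MOVLS
6: ✓ ADDGT  r1←0x4f
7: ✓ CMP  NZCV=0010
8: ✓ MOVVC  r0←0x3d
9: · SUBVS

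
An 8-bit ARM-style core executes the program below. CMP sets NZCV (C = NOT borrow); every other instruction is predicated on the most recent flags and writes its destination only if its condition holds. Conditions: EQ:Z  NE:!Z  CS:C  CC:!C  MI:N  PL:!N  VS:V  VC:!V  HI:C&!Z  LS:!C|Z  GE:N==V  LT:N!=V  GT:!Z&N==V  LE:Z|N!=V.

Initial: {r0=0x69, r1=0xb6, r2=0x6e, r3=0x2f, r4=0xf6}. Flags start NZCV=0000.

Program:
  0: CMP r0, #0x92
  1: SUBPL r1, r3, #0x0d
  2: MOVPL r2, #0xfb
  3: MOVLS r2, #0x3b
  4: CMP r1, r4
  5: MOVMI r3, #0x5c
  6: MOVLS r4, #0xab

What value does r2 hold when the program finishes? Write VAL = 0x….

0: ✓ CMP  NZCV=1001
1: · SUBPL
2: · MOVPL
3: ✓ MOVLS  r2←0x3b
4: ✓ CMP  NZCV=1000
5: ✓ MOVMI  r3←0x5c
6: ✓ MOVLS  r4←0xab

VAL = 0x3b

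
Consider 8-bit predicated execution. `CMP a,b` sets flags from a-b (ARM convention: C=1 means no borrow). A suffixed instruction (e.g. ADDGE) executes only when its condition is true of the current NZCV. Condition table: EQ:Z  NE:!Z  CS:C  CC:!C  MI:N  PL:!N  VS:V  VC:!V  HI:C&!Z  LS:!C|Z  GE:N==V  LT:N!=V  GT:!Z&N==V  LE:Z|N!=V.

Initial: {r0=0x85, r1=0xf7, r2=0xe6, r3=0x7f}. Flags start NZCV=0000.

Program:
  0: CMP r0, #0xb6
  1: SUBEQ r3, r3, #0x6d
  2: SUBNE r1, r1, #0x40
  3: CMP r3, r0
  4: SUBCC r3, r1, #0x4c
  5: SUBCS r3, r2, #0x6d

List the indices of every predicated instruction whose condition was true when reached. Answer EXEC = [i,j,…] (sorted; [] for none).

[0] flags=1000 → (cmp)
[1] flags=1000 EQ?F → skip
[2] flags=1000 NE?T → r1=0xb7
[3] flags=1001 → (cmp)
[4] flags=1001 CC?T → r3=0x6b
[5] flags=1001 CS?F → skip

EXEC = [2,4]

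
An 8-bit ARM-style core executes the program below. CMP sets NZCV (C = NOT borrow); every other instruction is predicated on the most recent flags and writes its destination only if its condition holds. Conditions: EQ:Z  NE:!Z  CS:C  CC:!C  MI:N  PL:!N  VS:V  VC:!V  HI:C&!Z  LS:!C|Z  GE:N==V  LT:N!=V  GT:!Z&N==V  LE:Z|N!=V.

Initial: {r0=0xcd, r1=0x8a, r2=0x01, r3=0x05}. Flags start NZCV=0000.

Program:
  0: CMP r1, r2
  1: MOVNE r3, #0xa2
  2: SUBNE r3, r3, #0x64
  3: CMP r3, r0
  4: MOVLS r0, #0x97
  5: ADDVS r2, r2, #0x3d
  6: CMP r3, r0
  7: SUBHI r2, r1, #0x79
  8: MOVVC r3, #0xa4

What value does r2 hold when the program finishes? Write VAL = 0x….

VAL = 0x01

[0] flags=1010 → (cmp)
[1] flags=1010 NE?T → r3=0xa2
[2] flags=1010 NE?T → r3=0x3e
[3] flags=0000 → (cmp)
[4] flags=0000 LS?T → r0=0x97
[5] flags=0000 VS?F → skip
[6] flags=1001 → (cmp)
[7] flags=1001 HI?F → skip
[8] flags=1001 VC?F → skip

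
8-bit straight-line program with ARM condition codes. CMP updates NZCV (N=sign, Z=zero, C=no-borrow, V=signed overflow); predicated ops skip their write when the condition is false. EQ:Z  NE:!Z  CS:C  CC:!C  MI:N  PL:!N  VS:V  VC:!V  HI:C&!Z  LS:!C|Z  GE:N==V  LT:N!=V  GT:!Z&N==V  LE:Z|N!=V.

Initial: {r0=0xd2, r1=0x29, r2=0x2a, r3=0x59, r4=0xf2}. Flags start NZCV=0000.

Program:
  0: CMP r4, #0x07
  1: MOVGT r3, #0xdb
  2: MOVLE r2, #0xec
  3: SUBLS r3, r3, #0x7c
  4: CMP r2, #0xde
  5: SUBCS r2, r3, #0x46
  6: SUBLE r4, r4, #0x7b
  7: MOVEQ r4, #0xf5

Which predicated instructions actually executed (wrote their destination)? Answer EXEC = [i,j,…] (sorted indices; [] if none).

EXEC = [2,5]

0: ✓ CMP  NZCV=1010
1: · MOVGT
2: ✓ MOVLE  r2←0xec
3: · SUBLS
4: ✓ CMP  NZCV=0010
5: ✓ SUBCS  r2←0x13
6: · SUBLE
7: · MOVEQ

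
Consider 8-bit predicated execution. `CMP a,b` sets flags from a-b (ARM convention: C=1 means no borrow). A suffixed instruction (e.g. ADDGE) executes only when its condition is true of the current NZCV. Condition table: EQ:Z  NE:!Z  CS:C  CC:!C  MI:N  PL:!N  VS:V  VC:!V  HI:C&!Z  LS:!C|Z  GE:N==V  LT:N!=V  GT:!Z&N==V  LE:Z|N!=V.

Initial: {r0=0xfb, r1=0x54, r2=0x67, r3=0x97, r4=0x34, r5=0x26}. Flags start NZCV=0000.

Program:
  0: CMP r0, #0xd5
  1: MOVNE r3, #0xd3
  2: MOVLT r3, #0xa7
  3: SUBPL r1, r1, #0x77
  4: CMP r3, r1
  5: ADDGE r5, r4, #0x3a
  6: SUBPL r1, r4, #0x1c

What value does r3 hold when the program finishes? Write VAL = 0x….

[0] flags=0010 → (cmp)
[1] flags=0010 NE?T → r3=0xd3
[2] flags=0010 LT?F → skip
[3] flags=0010 PL?T → r1=0xdd
[4] flags=1000 → (cmp)
[5] flags=1000 GE?F → skip
[6] flags=1000 PL?F → skip

VAL = 0xd3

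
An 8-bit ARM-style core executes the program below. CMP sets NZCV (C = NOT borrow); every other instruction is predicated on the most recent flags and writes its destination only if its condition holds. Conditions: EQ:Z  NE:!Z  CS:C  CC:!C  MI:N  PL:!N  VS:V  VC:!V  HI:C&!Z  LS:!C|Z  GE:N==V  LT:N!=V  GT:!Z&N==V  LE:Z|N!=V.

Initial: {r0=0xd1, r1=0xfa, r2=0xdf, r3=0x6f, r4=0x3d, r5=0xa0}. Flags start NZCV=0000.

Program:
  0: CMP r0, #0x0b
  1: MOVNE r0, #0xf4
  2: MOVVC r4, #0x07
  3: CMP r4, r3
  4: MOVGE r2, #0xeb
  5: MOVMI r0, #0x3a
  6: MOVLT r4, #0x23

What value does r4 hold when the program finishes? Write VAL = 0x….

[0] flags=1010 → (cmp)
[1] flags=1010 NE?T → r0=0xf4
[2] flags=1010 VC?T → r4=0x07
[3] flags=1000 → (cmp)
[4] flags=1000 GE?F → skip
[5] flags=1000 MI?T → r0=0x3a
[6] flags=1000 LT?T → r4=0x23

VAL = 0x23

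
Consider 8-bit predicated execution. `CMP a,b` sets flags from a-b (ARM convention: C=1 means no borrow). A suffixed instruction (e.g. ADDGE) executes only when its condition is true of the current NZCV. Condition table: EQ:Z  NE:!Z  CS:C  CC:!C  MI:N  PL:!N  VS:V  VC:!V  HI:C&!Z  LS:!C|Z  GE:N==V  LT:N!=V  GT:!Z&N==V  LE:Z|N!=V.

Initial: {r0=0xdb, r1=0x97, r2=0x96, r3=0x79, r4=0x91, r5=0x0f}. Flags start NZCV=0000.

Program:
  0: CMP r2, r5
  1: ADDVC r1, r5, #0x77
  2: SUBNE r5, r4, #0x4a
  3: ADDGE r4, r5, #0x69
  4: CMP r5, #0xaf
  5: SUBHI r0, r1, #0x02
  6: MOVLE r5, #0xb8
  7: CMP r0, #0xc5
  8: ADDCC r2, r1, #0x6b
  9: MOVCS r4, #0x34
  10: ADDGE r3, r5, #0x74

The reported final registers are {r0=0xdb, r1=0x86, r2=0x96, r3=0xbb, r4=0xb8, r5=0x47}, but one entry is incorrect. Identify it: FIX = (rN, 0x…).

FIX = (r4, 0x34)

[0] flags=1010 → (cmp)
[1] flags=1010 VC?T → r1=0x86
[2] flags=1010 NE?T → r5=0x47
[3] flags=1010 GE?F → skip
[4] flags=1001 → (cmp)
[5] flags=1001 HI?F → skip
[6] flags=1001 LE?F → skip
[7] flags=0010 → (cmp)
[8] flags=0010 CC?F → skip
[9] flags=0010 CS?T → r4=0x34
[10] flags=0010 GE?T → r3=0xbb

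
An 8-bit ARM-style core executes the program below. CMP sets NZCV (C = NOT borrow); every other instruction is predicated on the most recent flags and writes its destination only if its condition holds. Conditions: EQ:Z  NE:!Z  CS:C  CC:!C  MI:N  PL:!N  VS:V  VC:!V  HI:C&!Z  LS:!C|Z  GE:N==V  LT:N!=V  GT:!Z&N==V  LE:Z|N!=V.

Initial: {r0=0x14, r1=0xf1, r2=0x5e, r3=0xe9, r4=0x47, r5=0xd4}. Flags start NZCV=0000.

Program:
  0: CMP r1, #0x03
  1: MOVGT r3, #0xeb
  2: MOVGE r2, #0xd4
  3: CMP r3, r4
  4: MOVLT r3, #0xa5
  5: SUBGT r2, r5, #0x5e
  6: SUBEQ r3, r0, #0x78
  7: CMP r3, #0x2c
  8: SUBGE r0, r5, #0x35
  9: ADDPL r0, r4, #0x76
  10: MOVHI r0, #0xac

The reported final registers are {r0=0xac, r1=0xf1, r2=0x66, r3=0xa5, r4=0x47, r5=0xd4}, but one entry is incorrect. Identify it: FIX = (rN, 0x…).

FIX = (r2, 0x5e)

[0] flags=1010 → (cmp)
[1] flags=1010 GT?F → skip
[2] flags=1010 GE?F → skip
[3] flags=1010 → (cmp)
[4] flags=1010 LT?T → r3=0xa5
[5] flags=1010 GT?F → skip
[6] flags=1010 EQ?F → skip
[7] flags=0011 → (cmp)
[8] flags=0011 GE?F → skip
[9] flags=0011 PL?T → r0=0xbd
[10] flags=0011 HI?T → r0=0xac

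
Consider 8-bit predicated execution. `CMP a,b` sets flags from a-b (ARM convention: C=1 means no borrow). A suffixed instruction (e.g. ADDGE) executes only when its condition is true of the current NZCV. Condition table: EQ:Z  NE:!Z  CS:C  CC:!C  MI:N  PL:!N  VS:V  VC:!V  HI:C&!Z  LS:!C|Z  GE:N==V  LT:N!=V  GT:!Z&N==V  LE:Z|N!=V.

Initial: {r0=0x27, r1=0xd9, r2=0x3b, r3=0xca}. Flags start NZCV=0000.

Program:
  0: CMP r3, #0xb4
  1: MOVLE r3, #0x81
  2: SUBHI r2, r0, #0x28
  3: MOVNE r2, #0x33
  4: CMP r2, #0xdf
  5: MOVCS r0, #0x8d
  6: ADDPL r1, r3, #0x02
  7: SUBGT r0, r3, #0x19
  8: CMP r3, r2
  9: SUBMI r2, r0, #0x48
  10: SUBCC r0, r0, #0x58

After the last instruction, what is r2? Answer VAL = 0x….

[0] flags=0010 → (cmp)
[1] flags=0010 LE?F → skip
[2] flags=0010 HI?T → r2=0xff
[3] flags=0010 NE?T → r2=0x33
[4] flags=0000 → (cmp)
[5] flags=0000 CS?F → skip
[6] flags=0000 PL?T → r1=0xcc
[7] flags=0000 GT?T → r0=0xb1
[8] flags=1010 → (cmp)
[9] flags=1010 MI?T → r2=0x69
[10] flags=1010 CC?F → skip

VAL = 0x69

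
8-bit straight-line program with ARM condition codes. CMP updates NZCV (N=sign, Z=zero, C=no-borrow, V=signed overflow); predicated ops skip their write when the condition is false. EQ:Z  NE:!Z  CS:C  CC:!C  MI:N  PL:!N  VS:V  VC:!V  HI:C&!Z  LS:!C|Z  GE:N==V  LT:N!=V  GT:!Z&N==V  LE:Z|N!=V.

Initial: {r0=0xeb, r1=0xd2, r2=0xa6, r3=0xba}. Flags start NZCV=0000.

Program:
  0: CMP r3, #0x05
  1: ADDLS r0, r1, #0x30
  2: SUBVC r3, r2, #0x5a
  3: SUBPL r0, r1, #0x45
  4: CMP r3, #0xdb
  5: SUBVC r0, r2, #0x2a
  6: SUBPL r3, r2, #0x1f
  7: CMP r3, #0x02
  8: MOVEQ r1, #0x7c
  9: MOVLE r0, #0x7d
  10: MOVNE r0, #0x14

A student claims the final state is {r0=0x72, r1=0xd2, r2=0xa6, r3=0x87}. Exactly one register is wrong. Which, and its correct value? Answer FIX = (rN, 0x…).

[0] flags=1010 → (cmp)
[1] flags=1010 LS?F → skip
[2] flags=1010 VC?T → r3=0x4c
[3] flags=1010 PL?F → skip
[4] flags=0000 → (cmp)
[5] flags=0000 VC?T → r0=0x7c
[6] flags=0000 PL?T → r3=0x87
[7] flags=1010 → (cmp)
[8] flags=1010 EQ?F → skip
[9] flags=1010 LE?T → r0=0x7d
[10] flags=1010 NE?T → r0=0x14

FIX = (r0, 0x14)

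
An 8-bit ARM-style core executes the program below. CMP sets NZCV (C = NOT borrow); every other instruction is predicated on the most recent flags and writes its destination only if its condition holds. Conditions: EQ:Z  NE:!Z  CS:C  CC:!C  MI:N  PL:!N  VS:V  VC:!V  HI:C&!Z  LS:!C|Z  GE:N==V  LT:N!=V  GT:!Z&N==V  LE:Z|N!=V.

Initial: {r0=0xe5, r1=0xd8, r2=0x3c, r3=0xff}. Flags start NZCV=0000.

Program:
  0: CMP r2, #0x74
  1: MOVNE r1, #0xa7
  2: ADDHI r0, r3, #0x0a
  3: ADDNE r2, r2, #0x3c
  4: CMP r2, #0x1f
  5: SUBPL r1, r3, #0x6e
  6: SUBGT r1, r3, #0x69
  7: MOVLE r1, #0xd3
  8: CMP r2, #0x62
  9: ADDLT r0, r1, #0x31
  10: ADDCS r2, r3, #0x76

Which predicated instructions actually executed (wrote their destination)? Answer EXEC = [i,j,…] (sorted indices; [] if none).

[0] flags=1000 → (cmp)
[1] flags=1000 NE?T → r1=0xa7
[2] flags=1000 HI?F → skip
[3] flags=1000 NE?T → r2=0x78
[4] flags=0010 → (cmp)
[5] flags=0010 PL?T → r1=0x91
[6] flags=0010 GT?T → r1=0x96
[7] flags=0010 LE?F → skip
[8] flags=0010 → (cmp)
[9] flags=0010 LT?F → skip
[10] flags=0010 CS?T → r2=0x75

EXEC = [1,3,5,6,10]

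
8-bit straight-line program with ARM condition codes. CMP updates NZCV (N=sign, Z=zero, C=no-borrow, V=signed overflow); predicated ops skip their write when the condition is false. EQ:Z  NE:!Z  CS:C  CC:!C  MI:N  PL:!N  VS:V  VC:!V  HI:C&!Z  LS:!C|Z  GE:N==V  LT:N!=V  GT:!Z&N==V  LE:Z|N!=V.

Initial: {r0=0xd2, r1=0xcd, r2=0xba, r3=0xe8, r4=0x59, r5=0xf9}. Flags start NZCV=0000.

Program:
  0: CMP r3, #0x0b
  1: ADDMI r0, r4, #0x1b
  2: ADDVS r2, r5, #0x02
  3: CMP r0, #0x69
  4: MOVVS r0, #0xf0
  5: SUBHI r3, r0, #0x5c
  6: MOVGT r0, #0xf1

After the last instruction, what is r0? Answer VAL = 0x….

0: ✓ CMP  NZCV=1010
1: ✓ ADDMI  r0←0x74
2: · ADDVS
3: ✓ CMP  NZCV=0010
4: · MOVVS
5: ✓ SUBHI  r3←0x18
6: ✓ MOVGT  r0←0xf1

VAL = 0xf1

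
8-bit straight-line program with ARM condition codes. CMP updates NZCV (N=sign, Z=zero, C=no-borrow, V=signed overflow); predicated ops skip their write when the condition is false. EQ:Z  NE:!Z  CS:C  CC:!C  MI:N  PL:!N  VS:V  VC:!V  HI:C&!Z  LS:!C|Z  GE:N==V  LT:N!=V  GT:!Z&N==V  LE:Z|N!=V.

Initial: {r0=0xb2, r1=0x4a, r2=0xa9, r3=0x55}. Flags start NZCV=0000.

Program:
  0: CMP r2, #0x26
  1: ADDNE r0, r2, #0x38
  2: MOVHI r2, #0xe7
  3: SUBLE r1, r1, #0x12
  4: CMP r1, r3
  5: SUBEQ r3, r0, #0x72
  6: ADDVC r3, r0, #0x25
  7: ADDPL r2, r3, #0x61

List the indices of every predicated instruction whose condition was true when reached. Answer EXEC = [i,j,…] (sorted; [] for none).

EXEC = [1,2,3,6]

[0] flags=1010 → (cmp)
[1] flags=1010 NE?T → r0=0xe1
[2] flags=1010 HI?T → r2=0xe7
[3] flags=1010 LE?T → r1=0x38
[4] flags=1000 → (cmp)
[5] flags=1000 EQ?F → skip
[6] flags=1000 VC?T → r3=0x06
[7] flags=1000 PL?F → skip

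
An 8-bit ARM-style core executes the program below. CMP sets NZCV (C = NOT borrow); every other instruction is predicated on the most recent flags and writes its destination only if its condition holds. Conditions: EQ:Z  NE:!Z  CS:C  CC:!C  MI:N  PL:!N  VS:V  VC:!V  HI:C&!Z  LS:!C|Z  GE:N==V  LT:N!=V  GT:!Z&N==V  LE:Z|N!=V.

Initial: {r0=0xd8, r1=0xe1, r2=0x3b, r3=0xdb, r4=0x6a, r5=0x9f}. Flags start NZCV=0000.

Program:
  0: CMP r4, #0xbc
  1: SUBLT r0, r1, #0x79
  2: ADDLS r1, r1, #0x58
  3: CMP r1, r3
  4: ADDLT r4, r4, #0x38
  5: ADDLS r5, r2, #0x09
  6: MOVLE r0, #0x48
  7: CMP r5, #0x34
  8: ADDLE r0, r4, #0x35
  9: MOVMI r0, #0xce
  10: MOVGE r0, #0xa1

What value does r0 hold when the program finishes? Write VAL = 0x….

[0] flags=1001 → (cmp)
[1] flags=1001 LT?F → skip
[2] flags=1001 LS?T → r1=0x39
[3] flags=0000 → (cmp)
[4] flags=0000 LT?F → skip
[5] flags=0000 LS?T → r5=0x44
[6] flags=0000 LE?F → skip
[7] flags=0010 → (cmp)
[8] flags=0010 LE?F → skip
[9] flags=0010 MI?F → skip
[10] flags=0010 GE?T → r0=0xa1

VAL = 0xa1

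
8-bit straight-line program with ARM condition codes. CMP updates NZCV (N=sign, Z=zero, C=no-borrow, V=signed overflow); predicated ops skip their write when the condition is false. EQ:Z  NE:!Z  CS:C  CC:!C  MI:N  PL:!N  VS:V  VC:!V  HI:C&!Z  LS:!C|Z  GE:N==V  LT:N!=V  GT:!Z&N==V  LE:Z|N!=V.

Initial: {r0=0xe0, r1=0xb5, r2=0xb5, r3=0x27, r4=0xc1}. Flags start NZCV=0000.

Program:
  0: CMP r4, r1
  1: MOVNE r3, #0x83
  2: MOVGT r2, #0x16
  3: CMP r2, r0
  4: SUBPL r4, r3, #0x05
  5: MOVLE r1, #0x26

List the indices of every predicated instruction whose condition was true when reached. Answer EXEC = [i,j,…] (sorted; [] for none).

EXEC = [1,2,4]

0: ✓ CMP  NZCV=0010
1: ✓ MOVNE  r3←0x83
2: ✓ MOVGT  r2←0x16
3: ✓ CMP  NZCV=0000
4: ✓ SUBPL  r4←0x7e
5: · MOVLE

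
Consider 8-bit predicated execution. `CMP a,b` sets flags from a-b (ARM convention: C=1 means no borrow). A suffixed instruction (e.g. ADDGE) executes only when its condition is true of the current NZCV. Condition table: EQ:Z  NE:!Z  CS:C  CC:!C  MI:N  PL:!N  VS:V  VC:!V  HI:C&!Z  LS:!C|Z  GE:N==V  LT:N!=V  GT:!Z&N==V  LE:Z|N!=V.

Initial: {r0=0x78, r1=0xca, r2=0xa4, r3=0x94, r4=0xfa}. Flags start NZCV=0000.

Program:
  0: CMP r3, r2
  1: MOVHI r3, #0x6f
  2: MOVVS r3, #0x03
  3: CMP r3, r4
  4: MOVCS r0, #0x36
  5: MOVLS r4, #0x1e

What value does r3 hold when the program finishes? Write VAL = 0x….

VAL = 0x94

[0] flags=1000 → (cmp)
[1] flags=1000 HI?F → skip
[2] flags=1000 VS?F → skip
[3] flags=1000 → (cmp)
[4] flags=1000 CS?F → skip
[5] flags=1000 LS?T → r4=0x1e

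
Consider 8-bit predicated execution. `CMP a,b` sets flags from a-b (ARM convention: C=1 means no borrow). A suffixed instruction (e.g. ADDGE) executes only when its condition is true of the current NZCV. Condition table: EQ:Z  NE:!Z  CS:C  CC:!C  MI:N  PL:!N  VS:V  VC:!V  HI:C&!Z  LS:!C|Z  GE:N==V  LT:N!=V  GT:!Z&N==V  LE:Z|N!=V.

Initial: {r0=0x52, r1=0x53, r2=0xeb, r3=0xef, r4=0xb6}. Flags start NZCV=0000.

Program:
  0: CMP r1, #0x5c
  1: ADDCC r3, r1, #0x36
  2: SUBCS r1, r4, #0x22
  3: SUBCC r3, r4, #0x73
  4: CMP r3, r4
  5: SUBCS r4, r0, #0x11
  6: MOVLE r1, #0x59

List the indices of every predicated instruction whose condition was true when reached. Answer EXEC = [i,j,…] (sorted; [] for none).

EXEC = [1,3]

0: ✓ CMP  NZCV=1000
1: ✓ ADDCC  r3←0x89
2: · SUBCS
3: ✓ SUBCC  r3←0x43
4: ✓ CMP  NZCV=1001
5: · SUBCS
6: · MOVLE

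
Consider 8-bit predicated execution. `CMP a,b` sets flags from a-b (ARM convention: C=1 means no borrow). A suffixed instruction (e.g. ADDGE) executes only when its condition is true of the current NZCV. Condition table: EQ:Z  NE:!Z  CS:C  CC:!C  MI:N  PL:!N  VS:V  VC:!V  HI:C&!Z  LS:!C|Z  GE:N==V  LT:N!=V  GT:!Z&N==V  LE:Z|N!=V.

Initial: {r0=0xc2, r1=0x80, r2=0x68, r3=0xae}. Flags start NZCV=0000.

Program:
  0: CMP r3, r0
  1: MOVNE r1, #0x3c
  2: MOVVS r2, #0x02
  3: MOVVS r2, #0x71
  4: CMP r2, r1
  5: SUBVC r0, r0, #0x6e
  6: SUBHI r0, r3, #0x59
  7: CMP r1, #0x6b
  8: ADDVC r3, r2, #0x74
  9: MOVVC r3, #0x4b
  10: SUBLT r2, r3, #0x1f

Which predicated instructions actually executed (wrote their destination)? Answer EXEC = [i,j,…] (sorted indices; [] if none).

[0] flags=1000 → (cmp)
[1] flags=1000 NE?T → r1=0x3c
[2] flags=1000 VS?F → skip
[3] flags=1000 VS?F → skip
[4] flags=0010 → (cmp)
[5] flags=0010 VC?T → r0=0x54
[6] flags=0010 HI?T → r0=0x55
[7] flags=1000 → (cmp)
[8] flags=1000 VC?T → r3=0xdc
[9] flags=1000 VC?T → r3=0x4b
[10] flags=1000 LT?T → r2=0x2c

EXEC = [1,5,6,8,9,10]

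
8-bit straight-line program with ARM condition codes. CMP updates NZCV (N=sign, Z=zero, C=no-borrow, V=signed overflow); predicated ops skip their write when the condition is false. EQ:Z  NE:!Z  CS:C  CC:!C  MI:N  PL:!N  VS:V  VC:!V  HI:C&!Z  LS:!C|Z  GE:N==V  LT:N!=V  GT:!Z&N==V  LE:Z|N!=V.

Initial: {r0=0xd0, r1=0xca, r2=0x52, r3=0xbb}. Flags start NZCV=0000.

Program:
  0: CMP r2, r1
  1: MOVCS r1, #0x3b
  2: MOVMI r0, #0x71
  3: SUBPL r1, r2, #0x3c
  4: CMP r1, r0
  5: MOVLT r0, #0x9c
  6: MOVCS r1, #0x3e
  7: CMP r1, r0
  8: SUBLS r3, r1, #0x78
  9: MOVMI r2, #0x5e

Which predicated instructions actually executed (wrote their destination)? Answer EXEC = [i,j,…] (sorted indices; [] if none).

EXEC = [2,5,6,8,9]

[0] flags=1001 → (cmp)
[1] flags=1001 CS?F → skip
[2] flags=1001 MI?T → r0=0x71
[3] flags=1001 PL?F → skip
[4] flags=0011 → (cmp)
[5] flags=0011 LT?T → r0=0x9c
[6] flags=0011 CS?T → r1=0x3e
[7] flags=1001 → (cmp)
[8] flags=1001 LS?T → r3=0xc6
[9] flags=1001 MI?T → r2=0x5e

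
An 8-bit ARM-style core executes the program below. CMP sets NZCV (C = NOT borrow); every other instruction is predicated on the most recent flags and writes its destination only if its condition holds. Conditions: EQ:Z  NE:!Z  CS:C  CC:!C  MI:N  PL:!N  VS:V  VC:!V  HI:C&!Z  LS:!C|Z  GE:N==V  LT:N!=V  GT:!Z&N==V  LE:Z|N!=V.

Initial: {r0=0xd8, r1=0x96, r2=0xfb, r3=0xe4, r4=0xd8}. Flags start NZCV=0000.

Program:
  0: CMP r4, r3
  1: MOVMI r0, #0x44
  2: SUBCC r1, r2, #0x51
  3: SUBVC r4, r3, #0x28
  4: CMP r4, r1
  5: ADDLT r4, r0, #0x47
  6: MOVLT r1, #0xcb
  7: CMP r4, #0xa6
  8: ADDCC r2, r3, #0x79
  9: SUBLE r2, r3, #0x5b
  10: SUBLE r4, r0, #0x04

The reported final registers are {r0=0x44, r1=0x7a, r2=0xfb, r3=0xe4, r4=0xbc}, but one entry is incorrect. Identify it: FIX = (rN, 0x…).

FIX = (r1, 0xaa)

0: ✓ CMP  NZCV=1000
1: ✓ MOVMI  r0←0x44
2: ✓ SUBCC  r1←0xaa
3: ✓ SUBVC  r4←0xbc
4: ✓ CMP  NZCV=0010
5: · ADDLT
6: · MOVLT
7: ✓ CMP  NZCV=0010
8: · ADDCC
9: · SUBLE
10: · SUBLE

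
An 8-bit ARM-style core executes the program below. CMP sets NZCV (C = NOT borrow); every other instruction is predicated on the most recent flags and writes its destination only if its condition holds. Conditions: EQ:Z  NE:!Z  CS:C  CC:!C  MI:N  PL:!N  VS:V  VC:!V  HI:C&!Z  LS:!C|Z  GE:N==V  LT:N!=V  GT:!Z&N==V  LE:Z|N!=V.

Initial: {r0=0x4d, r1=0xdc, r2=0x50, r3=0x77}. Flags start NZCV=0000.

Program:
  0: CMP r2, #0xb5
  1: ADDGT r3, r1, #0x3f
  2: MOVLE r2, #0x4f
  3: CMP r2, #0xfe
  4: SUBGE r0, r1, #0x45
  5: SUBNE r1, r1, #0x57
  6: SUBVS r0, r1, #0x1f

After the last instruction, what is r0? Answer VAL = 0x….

0: ✓ CMP  NZCV=1001
1: ✓ ADDGT  r3←0x1b
2: · MOVLE
3: ✓ CMP  NZCV=0000
4: ✓ SUBGE  r0←0x97
5: ✓ SUBNE  r1←0x85
6: · SUBVS

VAL = 0x97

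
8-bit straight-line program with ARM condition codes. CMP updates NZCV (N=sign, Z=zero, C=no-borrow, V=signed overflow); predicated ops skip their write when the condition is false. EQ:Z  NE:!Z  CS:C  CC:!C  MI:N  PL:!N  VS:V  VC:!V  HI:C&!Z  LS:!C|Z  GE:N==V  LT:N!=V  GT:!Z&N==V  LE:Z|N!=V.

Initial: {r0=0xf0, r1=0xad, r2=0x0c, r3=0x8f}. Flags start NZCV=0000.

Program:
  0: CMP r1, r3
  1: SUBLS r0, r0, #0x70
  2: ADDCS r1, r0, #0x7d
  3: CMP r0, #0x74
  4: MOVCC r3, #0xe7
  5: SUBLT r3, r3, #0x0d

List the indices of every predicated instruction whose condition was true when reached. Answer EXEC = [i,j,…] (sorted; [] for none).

[0] flags=0010 → (cmp)
[1] flags=0010 LS?F → skip
[2] flags=0010 CS?T → r1=0x6d
[3] flags=0011 → (cmp)
[4] flags=0011 CC?F → skip
[5] flags=0011 LT?T → r3=0x82

EXEC = [2,5]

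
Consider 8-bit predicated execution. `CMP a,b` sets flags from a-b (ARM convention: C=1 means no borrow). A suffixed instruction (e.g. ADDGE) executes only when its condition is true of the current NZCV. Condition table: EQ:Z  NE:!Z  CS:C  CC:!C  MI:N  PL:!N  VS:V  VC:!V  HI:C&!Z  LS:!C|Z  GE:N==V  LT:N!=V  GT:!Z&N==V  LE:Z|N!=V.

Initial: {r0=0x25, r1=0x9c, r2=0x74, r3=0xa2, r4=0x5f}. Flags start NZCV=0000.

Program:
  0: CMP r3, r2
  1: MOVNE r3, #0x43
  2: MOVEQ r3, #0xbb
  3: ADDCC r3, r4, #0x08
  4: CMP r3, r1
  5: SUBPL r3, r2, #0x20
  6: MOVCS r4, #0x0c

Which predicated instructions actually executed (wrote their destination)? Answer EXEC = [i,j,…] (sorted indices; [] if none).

EXEC = [1]

0: ✓ CMP  NZCV=0011
1: ✓ MOVNE  r3←0x43
2: · MOVEQ
3: · ADDCC
4: ✓ CMP  NZCV=1001
5: · SUBPL
6: · MOVCS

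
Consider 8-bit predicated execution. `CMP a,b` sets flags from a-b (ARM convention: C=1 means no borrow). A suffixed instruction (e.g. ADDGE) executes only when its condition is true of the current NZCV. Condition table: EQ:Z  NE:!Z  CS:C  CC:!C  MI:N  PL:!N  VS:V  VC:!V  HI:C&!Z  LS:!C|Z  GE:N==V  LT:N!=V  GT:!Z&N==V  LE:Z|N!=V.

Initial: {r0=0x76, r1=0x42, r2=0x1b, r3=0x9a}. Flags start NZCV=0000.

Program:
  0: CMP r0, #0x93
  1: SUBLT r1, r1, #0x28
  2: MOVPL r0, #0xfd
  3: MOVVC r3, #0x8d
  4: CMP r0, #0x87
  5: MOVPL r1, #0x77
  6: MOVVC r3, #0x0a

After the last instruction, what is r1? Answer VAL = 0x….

0: ✓ CMP  NZCV=1001
1: · SUBLT
2: · MOVPL
3: · MOVVC
4: ✓ CMP  NZCV=1001
5: · MOVPL
6: · MOVVC

VAL = 0x42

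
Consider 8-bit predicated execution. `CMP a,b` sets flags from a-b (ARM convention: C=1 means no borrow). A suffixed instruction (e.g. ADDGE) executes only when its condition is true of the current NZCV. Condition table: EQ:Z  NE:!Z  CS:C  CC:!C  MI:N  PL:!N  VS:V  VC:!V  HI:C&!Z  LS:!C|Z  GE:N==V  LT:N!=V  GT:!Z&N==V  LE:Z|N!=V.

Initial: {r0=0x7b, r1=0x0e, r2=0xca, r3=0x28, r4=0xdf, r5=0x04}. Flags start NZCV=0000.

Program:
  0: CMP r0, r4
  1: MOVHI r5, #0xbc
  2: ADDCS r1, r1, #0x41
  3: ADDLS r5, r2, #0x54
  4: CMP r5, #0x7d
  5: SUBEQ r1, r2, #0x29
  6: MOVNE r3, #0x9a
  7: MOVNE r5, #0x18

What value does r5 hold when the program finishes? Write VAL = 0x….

VAL = 0x18

0: ✓ CMP  NZCV=1001
1: · MOVHI
2: · ADDCS
3: ✓ ADDLS  r5←0x1e
4: ✓ CMP  NZCV=1000
5: · SUBEQ
6: ✓ MOVNE  r3←0x9a
7: ✓ MOVNE  r5←0x18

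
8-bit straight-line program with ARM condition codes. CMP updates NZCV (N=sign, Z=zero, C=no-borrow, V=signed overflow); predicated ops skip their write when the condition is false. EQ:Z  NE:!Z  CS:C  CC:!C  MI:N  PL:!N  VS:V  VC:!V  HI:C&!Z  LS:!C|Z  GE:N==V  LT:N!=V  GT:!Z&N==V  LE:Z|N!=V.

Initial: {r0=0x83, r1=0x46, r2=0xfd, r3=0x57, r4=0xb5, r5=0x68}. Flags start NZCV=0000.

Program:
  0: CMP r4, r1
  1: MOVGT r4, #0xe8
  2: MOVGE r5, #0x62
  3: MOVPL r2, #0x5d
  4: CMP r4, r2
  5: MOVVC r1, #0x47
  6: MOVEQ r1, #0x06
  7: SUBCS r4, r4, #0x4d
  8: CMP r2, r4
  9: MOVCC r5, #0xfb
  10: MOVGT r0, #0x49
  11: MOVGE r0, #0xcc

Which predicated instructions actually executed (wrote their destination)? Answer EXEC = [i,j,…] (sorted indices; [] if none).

EXEC = [3,7,9]

[0] flags=0011 → (cmp)
[1] flags=0011 GT?F → skip
[2] flags=0011 GE?F → skip
[3] flags=0011 PL?T → r2=0x5d
[4] flags=0011 → (cmp)
[5] flags=0011 VC?F → skip
[6] flags=0011 EQ?F → skip
[7] flags=0011 CS?T → r4=0x68
[8] flags=1000 → (cmp)
[9] flags=1000 CC?T → r5=0xfb
[10] flags=1000 GT?F → skip
[11] flags=1000 GE?F → skip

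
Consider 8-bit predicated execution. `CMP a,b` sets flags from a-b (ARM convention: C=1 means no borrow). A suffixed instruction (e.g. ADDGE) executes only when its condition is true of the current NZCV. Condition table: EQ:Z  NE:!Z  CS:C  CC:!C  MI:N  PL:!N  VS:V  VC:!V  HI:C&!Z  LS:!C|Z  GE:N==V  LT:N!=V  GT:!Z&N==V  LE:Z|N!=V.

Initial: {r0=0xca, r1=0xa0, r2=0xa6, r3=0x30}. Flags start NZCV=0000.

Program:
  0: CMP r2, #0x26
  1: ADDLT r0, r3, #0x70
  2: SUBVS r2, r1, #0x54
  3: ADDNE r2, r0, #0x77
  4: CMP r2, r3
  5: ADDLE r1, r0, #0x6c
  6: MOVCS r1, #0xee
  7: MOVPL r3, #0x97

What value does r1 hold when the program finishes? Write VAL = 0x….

VAL = 0x0c

0: ✓ CMP  NZCV=1010
1: ✓ ADDLT  r0←0xa0
2: · SUBVS
3: ✓ ADDNE  r2←0x17
4: ✓ CMP  NZCV=1000
5: ✓ ADDLE  r1←0x0c
6: · MOVCS
7: · MOVPL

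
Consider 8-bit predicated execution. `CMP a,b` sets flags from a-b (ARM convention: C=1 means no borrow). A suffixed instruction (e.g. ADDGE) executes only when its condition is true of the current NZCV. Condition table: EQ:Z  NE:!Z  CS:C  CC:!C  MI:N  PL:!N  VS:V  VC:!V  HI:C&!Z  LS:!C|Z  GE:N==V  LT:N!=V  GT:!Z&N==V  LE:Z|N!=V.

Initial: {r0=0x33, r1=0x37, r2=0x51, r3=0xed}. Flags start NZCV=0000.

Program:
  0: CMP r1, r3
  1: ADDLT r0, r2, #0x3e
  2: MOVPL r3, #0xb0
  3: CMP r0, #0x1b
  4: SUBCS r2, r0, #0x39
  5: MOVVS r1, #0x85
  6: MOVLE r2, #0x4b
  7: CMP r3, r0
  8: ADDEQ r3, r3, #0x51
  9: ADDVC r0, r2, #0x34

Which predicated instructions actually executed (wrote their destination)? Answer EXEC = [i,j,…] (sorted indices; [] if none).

[0] flags=0000 → (cmp)
[1] flags=0000 LT?F → skip
[2] flags=0000 PL?T → r3=0xb0
[3] flags=0010 → (cmp)
[4] flags=0010 CS?T → r2=0xfa
[5] flags=0010 VS?F → skip
[6] flags=0010 LE?F → skip
[7] flags=0011 → (cmp)
[8] flags=0011 EQ?F → skip
[9] flags=0011 VC?F → skip

EXEC = [2,4]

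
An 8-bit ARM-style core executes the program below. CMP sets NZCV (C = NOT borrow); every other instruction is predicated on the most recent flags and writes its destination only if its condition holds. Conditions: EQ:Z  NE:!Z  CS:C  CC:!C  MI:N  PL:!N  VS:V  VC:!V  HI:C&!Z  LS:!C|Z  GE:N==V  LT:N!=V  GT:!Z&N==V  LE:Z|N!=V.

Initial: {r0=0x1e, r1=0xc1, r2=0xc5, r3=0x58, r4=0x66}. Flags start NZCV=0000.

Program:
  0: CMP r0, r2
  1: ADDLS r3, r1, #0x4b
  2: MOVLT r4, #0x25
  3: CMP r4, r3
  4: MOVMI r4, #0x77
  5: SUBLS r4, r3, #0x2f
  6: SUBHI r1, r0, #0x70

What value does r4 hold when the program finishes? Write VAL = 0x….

VAL = 0x66

0: ✓ CMP  NZCV=0000
1: ✓ ADDLS  r3←0x0c
2: · MOVLT
3: ✓ CMP  NZCV=0010
4: · MOVMI
5: · SUBLS
6: ✓ SUBHI  r1←0xae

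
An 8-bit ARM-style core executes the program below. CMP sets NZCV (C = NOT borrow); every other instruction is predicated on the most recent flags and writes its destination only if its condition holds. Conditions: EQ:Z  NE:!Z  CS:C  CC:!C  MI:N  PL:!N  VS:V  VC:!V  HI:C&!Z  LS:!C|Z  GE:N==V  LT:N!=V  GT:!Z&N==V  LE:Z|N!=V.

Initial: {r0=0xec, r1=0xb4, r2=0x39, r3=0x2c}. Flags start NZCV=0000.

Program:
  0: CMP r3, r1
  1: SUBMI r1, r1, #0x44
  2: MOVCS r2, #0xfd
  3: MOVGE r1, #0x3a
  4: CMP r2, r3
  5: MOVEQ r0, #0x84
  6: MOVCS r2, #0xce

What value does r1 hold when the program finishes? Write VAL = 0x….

0: ✓ CMP  NZCV=0000
1: · SUBMI
2: · MOVCS
3: ✓ MOVGE  r1←0x3a
4: ✓ CMP  NZCV=0010
5: · MOVEQ
6: ✓ MOVCS  r2←0xce

VAL = 0x3a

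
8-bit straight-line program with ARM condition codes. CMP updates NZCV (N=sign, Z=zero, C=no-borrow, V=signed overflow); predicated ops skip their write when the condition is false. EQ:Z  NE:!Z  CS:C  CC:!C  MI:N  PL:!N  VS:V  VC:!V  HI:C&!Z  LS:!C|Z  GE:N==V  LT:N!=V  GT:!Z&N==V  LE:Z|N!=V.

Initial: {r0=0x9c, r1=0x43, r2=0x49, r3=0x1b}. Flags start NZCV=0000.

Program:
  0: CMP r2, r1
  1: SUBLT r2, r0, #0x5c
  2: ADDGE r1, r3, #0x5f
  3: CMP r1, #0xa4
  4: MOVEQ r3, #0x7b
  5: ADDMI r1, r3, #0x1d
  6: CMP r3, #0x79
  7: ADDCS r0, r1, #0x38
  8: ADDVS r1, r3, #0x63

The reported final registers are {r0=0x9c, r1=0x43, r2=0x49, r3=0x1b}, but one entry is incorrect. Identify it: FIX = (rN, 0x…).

FIX = (r1, 0x38)

0: ✓ CMP  NZCV=0010
1: · SUBLT
2: ✓ ADDGE  r1←0x7a
3: ✓ CMP  NZCV=1001
4: · MOVEQ
5: ✓ ADDMI  r1←0x38
6: ✓ CMP  NZCV=1000
7: · ADDCS
8: · ADDVS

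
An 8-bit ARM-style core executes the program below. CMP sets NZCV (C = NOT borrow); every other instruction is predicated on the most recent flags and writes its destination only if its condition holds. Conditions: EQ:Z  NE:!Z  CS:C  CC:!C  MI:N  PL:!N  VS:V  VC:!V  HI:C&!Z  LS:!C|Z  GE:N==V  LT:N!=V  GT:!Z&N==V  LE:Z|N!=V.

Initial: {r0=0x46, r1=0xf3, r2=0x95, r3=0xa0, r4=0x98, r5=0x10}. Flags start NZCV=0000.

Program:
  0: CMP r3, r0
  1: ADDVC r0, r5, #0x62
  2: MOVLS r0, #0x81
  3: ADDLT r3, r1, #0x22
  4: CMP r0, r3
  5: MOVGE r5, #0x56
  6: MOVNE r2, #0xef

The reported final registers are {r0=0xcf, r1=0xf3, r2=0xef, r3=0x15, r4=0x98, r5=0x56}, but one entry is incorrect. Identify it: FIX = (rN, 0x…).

FIX = (r0, 0x46)

0: ✓ CMP  NZCV=0011
1: · ADDVC
2: · MOVLS
3: ✓ ADDLT  r3←0x15
4: ✓ CMP  NZCV=0010
5: ✓ MOVGE  r5←0x56
6: ✓ MOVNE  r2←0xef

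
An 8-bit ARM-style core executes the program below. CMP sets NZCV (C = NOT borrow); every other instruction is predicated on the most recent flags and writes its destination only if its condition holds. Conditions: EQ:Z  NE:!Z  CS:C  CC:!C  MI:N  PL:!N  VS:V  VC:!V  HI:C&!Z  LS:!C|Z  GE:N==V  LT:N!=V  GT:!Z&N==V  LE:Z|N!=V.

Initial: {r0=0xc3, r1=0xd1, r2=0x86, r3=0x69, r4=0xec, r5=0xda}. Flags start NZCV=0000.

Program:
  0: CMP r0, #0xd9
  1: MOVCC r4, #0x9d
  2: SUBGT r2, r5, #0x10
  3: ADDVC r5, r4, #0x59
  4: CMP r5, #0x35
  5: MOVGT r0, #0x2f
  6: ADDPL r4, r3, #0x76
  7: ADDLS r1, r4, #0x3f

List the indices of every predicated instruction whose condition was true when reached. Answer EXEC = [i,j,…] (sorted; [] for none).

EXEC = [1,3]

[0] flags=1000 → (cmp)
[1] flags=1000 CC?T → r4=0x9d
[2] flags=1000 GT?F → skip
[3] flags=1000 VC?T → r5=0xf6
[4] flags=1010 → (cmp)
[5] flags=1010 GT?F → skip
[6] flags=1010 PL?F → skip
[7] flags=1010 LS?F → skip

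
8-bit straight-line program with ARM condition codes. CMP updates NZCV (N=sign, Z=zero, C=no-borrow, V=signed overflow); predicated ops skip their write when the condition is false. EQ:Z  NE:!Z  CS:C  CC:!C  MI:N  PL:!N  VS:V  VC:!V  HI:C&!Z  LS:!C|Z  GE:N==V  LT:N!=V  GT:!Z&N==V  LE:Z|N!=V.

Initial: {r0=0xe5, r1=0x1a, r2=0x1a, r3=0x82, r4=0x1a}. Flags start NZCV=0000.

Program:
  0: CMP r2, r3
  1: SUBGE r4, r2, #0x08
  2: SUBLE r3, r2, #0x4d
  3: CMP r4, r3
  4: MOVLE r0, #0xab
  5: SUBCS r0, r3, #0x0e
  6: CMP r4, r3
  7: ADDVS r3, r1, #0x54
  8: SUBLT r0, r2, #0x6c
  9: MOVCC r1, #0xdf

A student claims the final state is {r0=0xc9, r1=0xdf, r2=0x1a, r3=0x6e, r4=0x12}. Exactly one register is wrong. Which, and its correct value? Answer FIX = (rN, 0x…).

0: ✓ CMP  NZCV=1001
1: ✓ SUBGE  r4←0x12
2: · SUBLE
3: ✓ CMP  NZCV=1001
4: · MOVLE
5: · SUBCS
6: ✓ CMP  NZCV=1001
7: ✓ ADDVS  r3←0x6e
8: · SUBLT
9: ✓ MOVCC  r1←0xdf

FIX = (r0, 0xe5)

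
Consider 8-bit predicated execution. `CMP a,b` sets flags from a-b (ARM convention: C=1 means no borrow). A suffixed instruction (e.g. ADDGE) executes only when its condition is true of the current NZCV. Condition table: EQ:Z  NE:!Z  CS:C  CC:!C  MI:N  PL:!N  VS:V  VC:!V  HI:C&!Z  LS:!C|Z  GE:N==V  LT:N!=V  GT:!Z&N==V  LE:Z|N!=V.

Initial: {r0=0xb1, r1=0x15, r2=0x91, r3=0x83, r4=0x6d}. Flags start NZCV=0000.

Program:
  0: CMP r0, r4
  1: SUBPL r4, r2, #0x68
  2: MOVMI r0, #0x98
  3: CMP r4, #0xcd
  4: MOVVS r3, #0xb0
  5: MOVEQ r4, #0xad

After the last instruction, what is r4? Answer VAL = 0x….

[0] flags=0011 → (cmp)
[1] flags=0011 PL?T → r4=0x29
[2] flags=0011 MI?F → skip
[3] flags=0000 → (cmp)
[4] flags=0000 VS?F → skip
[5] flags=0000 EQ?F → skip

VAL = 0x29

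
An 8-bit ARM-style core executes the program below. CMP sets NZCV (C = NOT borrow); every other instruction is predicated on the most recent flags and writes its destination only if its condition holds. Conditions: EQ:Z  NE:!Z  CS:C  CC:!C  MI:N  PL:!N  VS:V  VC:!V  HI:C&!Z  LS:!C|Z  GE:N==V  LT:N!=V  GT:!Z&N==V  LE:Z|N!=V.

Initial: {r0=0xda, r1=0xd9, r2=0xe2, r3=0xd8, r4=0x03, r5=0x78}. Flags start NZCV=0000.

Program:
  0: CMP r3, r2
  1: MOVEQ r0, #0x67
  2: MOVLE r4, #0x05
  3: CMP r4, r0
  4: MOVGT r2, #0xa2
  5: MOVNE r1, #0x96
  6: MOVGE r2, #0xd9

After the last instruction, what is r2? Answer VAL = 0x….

VAL = 0xd9

0: ✓ CMP  NZCV=1000
1: · MOVEQ
2: ✓ MOVLE  r4←0x05
3: ✓ CMP  NZCV=0000
4: ✓ MOVGT  r2←0xa2
5: ✓ MOVNE  r1←0x96
6: ✓ MOVGE  r2←0xd9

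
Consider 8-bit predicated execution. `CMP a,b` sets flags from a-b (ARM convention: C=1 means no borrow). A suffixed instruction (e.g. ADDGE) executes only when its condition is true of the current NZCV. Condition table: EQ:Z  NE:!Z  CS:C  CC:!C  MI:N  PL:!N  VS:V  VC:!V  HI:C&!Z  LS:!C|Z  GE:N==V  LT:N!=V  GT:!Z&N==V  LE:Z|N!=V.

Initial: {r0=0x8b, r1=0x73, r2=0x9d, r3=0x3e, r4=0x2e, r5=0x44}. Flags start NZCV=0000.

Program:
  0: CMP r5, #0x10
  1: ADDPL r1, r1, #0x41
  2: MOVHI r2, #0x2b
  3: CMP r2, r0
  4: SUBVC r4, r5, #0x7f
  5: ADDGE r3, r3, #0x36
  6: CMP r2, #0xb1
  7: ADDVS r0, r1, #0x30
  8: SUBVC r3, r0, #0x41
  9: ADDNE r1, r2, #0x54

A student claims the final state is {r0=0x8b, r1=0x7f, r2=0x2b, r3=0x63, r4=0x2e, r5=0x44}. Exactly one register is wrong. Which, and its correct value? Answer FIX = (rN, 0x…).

[0] flags=0010 → (cmp)
[1] flags=0010 PL?T → r1=0xb4
[2] flags=0010 HI?T → r2=0x2b
[3] flags=1001 → (cmp)
[4] flags=1001 VC?F → skip
[5] flags=1001 GE?T → r3=0x74
[6] flags=0000 → (cmp)
[7] flags=0000 VS?F → skip
[8] flags=0000 VC?T → r3=0x4a
[9] flags=0000 NE?T → r1=0x7f

FIX = (r3, 0x4a)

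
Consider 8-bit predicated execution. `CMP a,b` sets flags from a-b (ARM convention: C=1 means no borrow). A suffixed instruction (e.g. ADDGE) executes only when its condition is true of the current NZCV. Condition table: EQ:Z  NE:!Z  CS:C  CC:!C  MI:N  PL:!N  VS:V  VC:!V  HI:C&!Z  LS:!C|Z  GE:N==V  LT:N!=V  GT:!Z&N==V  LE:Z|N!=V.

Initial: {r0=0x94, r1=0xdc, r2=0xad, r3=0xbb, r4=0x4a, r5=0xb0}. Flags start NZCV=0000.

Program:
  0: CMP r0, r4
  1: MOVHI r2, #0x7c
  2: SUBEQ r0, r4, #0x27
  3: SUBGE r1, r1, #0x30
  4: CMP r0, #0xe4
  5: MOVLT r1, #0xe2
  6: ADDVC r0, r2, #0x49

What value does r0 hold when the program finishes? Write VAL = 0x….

VAL = 0xc5

[0] flags=0011 → (cmp)
[1] flags=0011 HI?T → r2=0x7c
[2] flags=0011 EQ?F → skip
[3] flags=0011 GE?F → skip
[4] flags=1000 → (cmp)
[5] flags=1000 LT?T → r1=0xe2
[6] flags=1000 VC?T → r0=0xc5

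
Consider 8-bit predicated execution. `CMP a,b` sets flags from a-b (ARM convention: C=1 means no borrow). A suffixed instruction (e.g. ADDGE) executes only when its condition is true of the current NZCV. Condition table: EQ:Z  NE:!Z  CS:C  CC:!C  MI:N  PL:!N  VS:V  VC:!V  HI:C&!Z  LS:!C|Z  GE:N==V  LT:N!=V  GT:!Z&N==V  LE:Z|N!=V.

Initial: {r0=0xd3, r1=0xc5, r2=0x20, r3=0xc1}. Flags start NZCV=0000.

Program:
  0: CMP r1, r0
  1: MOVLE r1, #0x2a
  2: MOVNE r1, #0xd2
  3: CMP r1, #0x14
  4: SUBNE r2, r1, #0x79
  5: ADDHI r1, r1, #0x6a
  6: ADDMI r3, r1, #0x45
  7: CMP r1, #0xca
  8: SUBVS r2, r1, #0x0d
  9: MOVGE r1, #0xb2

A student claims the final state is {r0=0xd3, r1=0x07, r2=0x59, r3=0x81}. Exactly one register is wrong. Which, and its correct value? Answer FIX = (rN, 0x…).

FIX = (r1, 0xb2)

[0] flags=1000 → (cmp)
[1] flags=1000 LE?T → r1=0x2a
[2] flags=1000 NE?T → r1=0xd2
[3] flags=1010 → (cmp)
[4] flags=1010 NE?T → r2=0x59
[5] flags=1010 HI?T → r1=0x3c
[6] flags=1010 MI?T → r3=0x81
[7] flags=0000 → (cmp)
[8] flags=0000 VS?F → skip
[9] flags=0000 GE?T → r1=0xb2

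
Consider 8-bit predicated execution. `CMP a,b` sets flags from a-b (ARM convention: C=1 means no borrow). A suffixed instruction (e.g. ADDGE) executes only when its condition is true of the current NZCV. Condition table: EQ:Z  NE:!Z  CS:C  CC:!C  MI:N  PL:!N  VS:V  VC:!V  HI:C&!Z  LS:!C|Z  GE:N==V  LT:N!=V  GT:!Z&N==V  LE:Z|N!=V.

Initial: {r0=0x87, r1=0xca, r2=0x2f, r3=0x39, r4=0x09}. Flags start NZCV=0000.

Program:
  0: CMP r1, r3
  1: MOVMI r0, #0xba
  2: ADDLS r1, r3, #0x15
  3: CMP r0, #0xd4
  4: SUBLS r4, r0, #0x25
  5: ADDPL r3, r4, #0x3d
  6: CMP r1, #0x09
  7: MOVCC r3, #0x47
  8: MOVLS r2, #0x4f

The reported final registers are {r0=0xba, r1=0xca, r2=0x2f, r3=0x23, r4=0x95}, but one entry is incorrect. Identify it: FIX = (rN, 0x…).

0: ✓ CMP  NZCV=1010
1: ✓ MOVMI  r0←0xba
2: · ADDLS
3: ✓ CMP  NZCV=1000
4: ✓ SUBLS  r4←0x95
5: · ADDPL
6: ✓ CMP  NZCV=1010
7: · MOVCC
8: · MOVLS

FIX = (r3, 0x39)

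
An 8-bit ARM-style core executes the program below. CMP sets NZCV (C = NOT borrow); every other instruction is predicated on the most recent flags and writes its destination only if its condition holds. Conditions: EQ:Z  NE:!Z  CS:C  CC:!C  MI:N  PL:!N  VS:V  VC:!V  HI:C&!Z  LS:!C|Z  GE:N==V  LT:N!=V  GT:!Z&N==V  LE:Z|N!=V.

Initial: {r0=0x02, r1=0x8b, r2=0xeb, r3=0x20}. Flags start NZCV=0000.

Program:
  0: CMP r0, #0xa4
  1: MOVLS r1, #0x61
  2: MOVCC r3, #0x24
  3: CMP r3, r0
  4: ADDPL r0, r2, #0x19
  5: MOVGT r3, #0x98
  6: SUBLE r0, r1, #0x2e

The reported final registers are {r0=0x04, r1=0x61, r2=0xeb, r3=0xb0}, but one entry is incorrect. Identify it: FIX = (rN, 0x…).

FIX = (r3, 0x98)

[0] flags=0000 → (cmp)
[1] flags=0000 LS?T → r1=0x61
[2] flags=0000 CC?T → r3=0x24
[3] flags=0010 → (cmp)
[4] flags=0010 PL?T → r0=0x04
[5] flags=0010 GT?T → r3=0x98
[6] flags=0010 LE?F → skip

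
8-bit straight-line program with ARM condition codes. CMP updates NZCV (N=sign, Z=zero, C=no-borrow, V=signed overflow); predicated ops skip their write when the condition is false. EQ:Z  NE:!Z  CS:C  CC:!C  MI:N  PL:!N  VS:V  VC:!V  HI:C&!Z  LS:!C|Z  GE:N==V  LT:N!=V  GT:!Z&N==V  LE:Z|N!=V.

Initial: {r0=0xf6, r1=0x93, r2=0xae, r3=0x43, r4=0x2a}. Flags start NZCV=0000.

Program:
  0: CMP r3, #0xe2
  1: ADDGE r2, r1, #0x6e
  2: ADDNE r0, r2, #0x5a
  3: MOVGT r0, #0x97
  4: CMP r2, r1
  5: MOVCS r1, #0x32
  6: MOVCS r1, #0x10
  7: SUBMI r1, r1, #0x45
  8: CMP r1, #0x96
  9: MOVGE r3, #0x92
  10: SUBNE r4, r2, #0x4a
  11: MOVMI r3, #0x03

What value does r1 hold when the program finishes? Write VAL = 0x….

VAL = 0x93

[0] flags=0000 → (cmp)
[1] flags=0000 GE?T → r2=0x01
[2] flags=0000 NE?T → r0=0x5b
[3] flags=0000 GT?T → r0=0x97
[4] flags=0000 → (cmp)
[5] flags=0000 CS?F → skip
[6] flags=0000 CS?F → skip
[7] flags=0000 MI?F → skip
[8] flags=1000 → (cmp)
[9] flags=1000 GE?F → skip
[10] flags=1000 NE?T → r4=0xb7
[11] flags=1000 MI?T → r3=0x03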